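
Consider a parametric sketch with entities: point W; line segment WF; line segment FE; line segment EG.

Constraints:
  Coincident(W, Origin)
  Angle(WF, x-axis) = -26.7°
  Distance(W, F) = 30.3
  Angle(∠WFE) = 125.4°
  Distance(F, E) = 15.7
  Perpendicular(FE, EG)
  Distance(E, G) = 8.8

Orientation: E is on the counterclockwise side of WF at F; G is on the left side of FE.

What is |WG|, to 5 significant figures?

36.857

W is at the origin; WF runs at -26.7° with length 30.3, so F = 30.3·(cos -26.7°, sin -26.7°) = (27.069, -13.614). ∠WFE = 125.4°, so FE runs at -26.7° + (180° − 125.4°) = 27.900° from the x-axis; with |FE| = 15.7, E = F + 15.7·(cos 27.900°, sin 27.900°) = (40.944, -6.2679). The perpendicularity gives EG at right angles to FE; with |EG| = 8.8 on the left of FE, G = E + 8.8·(-0.46793, 0.88377) = (36.826, 1.5093). Then |WG| = |G − W| = 36.857.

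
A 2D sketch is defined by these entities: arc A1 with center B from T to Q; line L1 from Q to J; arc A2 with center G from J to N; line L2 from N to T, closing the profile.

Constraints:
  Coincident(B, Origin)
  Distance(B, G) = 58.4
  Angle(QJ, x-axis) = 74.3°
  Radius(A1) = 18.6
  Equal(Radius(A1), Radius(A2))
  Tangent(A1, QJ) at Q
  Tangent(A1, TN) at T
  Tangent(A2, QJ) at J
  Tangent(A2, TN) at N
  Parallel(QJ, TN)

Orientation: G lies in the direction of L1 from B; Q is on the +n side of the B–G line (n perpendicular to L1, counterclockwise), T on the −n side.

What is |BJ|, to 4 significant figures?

61.29

The slot axis is L1's direction at 74.3°, so u = (cos 74.3°, sin 74.3°) = (0.2706, 0.9627) and n = (−sin 74.3°, cos 74.3°) = (-0.9627, 0.2706). B is at the origin and G lies 58.4 along u from B, so G = 58.4·u = (15.80, 56.22). Tangency of A1 to both parallel lines with radius 18.6 puts Q and T at B ± 18.6·n: Q = (-17.91, 5.033), T = (17.91, -5.033). Equal radii place J and N the same way about G: J = G + 18.6·n = (-2.103, 61.25), N = G − 18.6·n = (33.71, 51.19). Then |BJ| = |J − B| = 61.29.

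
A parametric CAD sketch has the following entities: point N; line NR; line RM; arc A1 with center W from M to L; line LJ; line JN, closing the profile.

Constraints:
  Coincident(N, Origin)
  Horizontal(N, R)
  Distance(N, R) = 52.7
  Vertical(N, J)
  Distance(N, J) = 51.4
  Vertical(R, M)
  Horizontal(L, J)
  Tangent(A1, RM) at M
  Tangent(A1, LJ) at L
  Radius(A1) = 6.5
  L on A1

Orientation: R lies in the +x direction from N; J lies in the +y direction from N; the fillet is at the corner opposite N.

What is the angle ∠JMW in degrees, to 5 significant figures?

7.0313°

N is at the origin; NR is horizontal with |NR| = 52.7 and R on the +x side, so R = (52.700, 0.0000). N and J share the same x with |NJ| = 51.4 and J on the +y side, so J = (0.0000, 51.400). The virtual corner opposite N is at (52.700, 51.400). Since A1 is tangent to RM there, WM ⟂ RM and since A1 is tangent to LJ there, WL ⟂ LJ, with radius 6.5, so the center W sits 6.5 in from both sides at W = (46.200, 44.900). That places the tangent points at M = (52.700, 44.900) on RM and L = (46.200, 51.400) on LJ. Then cos ∠JMW = MJ·MW / (|MJ||MW|), giving 7.0313°.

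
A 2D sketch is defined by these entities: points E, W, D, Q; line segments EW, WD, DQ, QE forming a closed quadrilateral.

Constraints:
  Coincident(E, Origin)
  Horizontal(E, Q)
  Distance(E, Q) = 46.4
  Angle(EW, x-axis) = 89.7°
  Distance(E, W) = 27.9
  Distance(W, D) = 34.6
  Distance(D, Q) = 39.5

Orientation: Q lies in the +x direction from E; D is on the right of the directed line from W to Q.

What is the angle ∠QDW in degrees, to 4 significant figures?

93.36°

Checks: |EQ| = 46.40 ✓; |EW| = 27.90 ✓; |WD| = 34.60 ✓; |DQ| = 39.50 ✓.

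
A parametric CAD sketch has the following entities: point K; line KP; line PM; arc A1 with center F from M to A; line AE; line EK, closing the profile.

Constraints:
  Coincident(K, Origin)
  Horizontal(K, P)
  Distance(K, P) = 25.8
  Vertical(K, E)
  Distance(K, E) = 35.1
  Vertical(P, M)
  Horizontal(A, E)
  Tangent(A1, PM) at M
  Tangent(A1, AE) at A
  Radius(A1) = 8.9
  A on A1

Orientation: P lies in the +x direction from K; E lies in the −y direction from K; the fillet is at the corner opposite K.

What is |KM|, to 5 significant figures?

36.771

K is at the origin; KP is horizontal with |KP| = 25.8 and P on the +x side, so P = (25.800, 0.0000). K and E share the same x with |KE| = 35.1 and E on the −y side, so E = (0.0000, -35.100). The virtual corner opposite K is at (25.800, -35.100). The tangent condition forces FM to be normal to PM and tangency of A1 to AE means the radius FA is perpendicular to AE, with radius 8.9, so the center F sits 8.9 in from both sides at F = (16.900, -26.200). That places the tangent points at M = (25.800, -26.200) on PM and A = (16.900, -35.100) on AE. Then |KM| = |M − K| = 36.771.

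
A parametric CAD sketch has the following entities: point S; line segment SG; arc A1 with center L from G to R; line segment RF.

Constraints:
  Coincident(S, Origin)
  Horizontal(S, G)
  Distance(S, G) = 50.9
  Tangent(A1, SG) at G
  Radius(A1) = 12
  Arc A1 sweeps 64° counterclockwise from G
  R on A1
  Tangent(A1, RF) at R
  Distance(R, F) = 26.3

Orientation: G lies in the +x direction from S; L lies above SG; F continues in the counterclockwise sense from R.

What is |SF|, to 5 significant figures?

79.267

S is at the origin; S and G share the same y with |SG| = 50.9 and G on the +x side, so G = (50.900, 0.0000). Tangency of A1 to SG means the radius LG is perpendicular to SG, so L = G + (0, 12) = (50.900, 12.000). On A1, G sits at bearing -90° from L; a 64° counterclockwise sweep puts R at bearing -26°, so R = L + 12.0·(cos -26°, sin -26°) = (61.686, 6.7395). The tangent condition forces LR to be normal to RF, so RF runs along (−sin -26°, cos -26°); with |RF| = 26.3, F = (73.215, 30.378). Then |SF| = |F − S| = 79.267.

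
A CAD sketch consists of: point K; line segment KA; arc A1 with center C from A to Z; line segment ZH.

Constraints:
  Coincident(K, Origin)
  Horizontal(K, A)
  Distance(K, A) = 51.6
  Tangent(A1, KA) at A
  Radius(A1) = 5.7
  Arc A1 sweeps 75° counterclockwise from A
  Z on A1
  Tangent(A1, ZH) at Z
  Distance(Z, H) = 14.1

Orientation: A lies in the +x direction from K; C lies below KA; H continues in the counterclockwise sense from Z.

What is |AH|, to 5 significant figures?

20.056

K is at the origin; K and A share the same y with |KA| = 51.6 and A on the +x side, so A = (51.600, 0.0000). Tangency of A1 to KA means the radius CA is perpendicular to KA, so C = A + (0, -5.7) = (51.600, -5.7000). On A1, A sits at bearing 90° from C; a 75° counterclockwise sweep puts Z at bearing 165°, so Z = C + 5.7·(cos 165°, sin 165°) = (46.094, -4.2247). The tangent condition forces CZ to be normal to ZH, so ZH runs along (−sin 165°, cos 165°); with |ZH| = 14.1, H = (42.445, -17.844). Then |AH| = |H − A| = 20.056.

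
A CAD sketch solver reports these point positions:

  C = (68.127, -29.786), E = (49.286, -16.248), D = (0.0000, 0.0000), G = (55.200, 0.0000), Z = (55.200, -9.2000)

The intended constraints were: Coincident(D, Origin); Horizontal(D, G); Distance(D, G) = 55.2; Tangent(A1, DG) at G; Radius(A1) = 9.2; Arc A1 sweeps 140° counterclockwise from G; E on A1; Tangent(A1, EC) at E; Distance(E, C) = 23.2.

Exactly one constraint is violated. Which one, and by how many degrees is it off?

Tangent(A1, EC) at E — off by 4.30°.

D = (0.00, 0.00) ✓; D.y = 0.00, G.y = 0.00 ✓; |DG| = 55.20 ✓; ∠(ZG, GD) = 90.00° ✓; |ZG| = 9.200 ✓; bearing(Z→E) − bearing(Z→G) = 140.0° ✓; |ZE| = 9.201 ✓; ∠(ZE, EC) = 85.70° ✗; |EC| = 23.20 ✓.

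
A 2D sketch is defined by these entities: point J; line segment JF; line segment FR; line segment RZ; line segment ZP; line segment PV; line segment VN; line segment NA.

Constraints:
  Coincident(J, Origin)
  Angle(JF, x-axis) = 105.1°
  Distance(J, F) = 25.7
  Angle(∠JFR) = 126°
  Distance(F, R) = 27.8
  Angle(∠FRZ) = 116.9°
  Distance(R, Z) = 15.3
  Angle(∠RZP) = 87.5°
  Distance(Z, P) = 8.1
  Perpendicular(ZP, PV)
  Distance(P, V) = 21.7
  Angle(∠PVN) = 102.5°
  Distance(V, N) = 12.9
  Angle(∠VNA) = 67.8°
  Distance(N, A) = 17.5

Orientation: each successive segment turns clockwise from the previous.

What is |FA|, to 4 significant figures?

33.75

∠PVN = 102.5° gives VN at 88.00° from the x-axis; with |VN| = 12.9, N = (3.141, 53.75). ∠VNA = 67.8° gives NA at -24.20° from the x-axis; with |NA| = 17.5, A = (19.10, 46.58). Then |FA| = |A − F| = 33.75.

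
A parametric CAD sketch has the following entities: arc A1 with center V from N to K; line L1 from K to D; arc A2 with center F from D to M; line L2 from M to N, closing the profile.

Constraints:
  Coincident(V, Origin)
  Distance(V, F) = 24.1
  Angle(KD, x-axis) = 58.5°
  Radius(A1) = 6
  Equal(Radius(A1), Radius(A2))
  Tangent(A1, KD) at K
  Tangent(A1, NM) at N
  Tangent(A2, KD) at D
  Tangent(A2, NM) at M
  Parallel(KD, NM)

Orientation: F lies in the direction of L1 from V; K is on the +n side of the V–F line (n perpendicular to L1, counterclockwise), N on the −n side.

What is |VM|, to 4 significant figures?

24.84

The slot axis is L1's direction at 58.5°, so u = (cos 58.5°, sin 58.5°) = (0.5225, 0.8526) and n = (−sin 58.5°, cos 58.5°) = (-0.8526, 0.5225). V is at the origin and F lies 24.1 along u from V, so F = 24.1·u = (12.59, 20.55). Tangency of A1 to both parallel lines with radius 6.0 puts K and N at V ± 6.0·n: K = (-5.116, 3.135), N = (5.116, -3.135). Equal radii place D and M the same way about F: D = F + 6.0·n = (7.476, 23.68), M = F − 6.0·n = (17.71, 17.41). Then |VM| = |M − V| = 24.84.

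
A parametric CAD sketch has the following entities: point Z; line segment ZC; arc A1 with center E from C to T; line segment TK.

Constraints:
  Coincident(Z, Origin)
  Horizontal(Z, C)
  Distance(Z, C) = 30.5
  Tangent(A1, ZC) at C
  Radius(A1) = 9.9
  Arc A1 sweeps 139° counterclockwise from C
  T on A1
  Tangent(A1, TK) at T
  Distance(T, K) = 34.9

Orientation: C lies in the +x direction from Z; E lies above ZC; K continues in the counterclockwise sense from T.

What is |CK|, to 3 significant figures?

44.9

On A1, C sits at bearing -90° from E; a 139° counterclockwise sweep puts T at bearing 49°, so T = E + 9.9·(cos 49°, sin 49°) = (37.0, 17.4). A1 meets TK tangentially, so ET is at right angles to TK, so TK runs along (−sin 49°, cos 49°); with |TK| = 34.9, K = (10.7, 40.3). Then |CK| = |K − C| = 44.9.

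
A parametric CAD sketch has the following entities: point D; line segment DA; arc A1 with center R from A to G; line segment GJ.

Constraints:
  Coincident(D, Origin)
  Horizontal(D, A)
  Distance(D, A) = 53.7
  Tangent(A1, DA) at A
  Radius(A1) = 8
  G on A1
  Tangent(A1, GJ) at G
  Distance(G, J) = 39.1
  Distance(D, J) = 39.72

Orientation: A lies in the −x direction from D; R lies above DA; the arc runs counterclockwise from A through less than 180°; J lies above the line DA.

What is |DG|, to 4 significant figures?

47.66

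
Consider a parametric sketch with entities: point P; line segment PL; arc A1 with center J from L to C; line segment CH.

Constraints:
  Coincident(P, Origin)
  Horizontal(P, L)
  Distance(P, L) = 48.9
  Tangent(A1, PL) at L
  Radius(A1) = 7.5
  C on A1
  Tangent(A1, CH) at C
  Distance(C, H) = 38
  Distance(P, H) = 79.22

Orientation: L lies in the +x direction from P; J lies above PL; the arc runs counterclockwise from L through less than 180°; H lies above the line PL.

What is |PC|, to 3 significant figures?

56.3

Checks: P = (0.00, 0.00) ✓; P.y = 0.00, L.y = 0.00 ✓; |JC| = 7.500 ✓; ∠(JC, CH) = 90.00° ✓; |CH| = 38.00 ✓; |PH| = 79.22 ✓.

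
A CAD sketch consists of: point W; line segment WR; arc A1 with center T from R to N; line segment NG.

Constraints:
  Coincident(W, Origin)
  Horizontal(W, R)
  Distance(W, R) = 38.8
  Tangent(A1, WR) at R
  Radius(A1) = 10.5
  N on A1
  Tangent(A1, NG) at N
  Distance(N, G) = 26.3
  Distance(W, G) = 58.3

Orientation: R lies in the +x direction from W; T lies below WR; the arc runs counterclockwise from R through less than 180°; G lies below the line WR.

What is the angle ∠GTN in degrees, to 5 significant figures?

68.236°

W is at the origin; W and R share the same y with |WR| = 38.8 and R on the +x side, so R = (38.800, 0.0000). Tangency of A1 to WR means the radius TR is perpendicular to WR, so T = R + (0, -10.5) = (38.800, -10.500). Since TN ⟂ NG (tangency), |TG| = √(10.5² + 26.3²) = 28.319 regardless of where N sits on A1. So G lies on both circle(W, 58.3) and circle(T, 28.319); the below-WR intersection is G = (43.907, -38.354). N is the foot of the tangent from G: N = (29.910, -16.088).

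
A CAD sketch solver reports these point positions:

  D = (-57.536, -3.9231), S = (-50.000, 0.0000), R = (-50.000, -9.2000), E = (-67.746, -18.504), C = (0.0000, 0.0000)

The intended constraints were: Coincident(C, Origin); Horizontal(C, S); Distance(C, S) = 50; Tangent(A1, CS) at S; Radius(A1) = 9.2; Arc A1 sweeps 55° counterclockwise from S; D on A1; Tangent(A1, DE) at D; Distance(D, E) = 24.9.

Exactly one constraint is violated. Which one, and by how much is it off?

Distance(D, E) = 24.9 — off by 7.10.

C = (0.00, 0.00) ✓; C.y = 0.00, S.y = 0.00 ✓; |CS| = 50.00 ✓; ∠(RS, SC) = 90.00° ✓; |RS| = 9.200 ✓; bearing(R→D) − bearing(R→S) = 55.00° ✓; |RD| = 9.200 ✓; ∠(RD, DE) = 90.00° ✓; |DE| = 17.80 ✗.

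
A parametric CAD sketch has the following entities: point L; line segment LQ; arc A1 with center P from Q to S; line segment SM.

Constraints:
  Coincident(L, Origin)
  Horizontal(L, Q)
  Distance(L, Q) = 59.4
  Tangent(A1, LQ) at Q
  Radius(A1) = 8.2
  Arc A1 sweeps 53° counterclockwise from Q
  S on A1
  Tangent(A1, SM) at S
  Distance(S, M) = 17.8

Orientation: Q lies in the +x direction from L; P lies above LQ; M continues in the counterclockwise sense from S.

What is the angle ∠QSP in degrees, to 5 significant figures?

63.500°

L is at the origin; LQ is horizontal with |LQ| = 59.4 and Q on the +x side, so Q = (59.400, 0.0000). The tangent condition forces PQ to be normal to LQ, so P = Q + (0, 8.2) = (59.400, 8.2000). On A1, Q sits at bearing -90° from P; a 53° counterclockwise sweep puts S at bearing -37°, so S = P + 8.2·(cos -37°, sin -37°) = (65.949, 3.2651). Then cos ∠QSP = SQ·SP / (|SQ||SP|), giving 63.500°.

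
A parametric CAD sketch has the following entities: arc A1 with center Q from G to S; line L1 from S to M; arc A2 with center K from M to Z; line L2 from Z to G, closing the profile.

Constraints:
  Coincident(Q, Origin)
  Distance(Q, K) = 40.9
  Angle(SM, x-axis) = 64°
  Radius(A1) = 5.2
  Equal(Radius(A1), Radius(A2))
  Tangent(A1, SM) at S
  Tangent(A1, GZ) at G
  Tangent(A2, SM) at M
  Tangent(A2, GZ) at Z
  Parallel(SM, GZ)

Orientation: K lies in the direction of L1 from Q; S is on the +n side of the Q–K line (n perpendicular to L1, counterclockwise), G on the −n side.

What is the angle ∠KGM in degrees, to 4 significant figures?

7.021°

Tangency of A1 to both parallel lines with radius 5.2 puts S and G at Q ± 5.2·n: S = (-4.674, 2.280), G = (4.674, -2.280). Equal radii place M and Z the same way about K: M = K + 5.2·n = (13.26, 39.04), Z = K − 5.2·n = (22.60, 34.48). Then cos ∠KGM = GK·GM / (|GK||GM|), giving 7.021°.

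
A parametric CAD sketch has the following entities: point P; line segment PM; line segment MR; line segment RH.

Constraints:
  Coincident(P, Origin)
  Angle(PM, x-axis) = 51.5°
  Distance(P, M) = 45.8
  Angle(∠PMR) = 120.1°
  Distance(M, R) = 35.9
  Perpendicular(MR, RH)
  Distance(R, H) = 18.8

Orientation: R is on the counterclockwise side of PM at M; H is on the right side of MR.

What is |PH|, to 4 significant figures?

82.94

P is at the origin; PM runs at 51.5° with length 45.8, so M = 45.8·(cos 51.5°, sin 51.5°) = (28.51, 35.84). ∠PMR = 120.1°, so MR runs at 51.5° + (180° − 120.1°) = 111.4° from the x-axis; with |MR| = 35.9, R = M + 35.9·(cos 111.4°, sin 111.4°) = (15.41, 69.27). MR is perpendicular to RH; with |RH| = 18.8 on the right of MR, H = R + 18.8·(0.9311, 0.3649) = (32.92, 76.13). Then |PH| = |H − P| = 82.94.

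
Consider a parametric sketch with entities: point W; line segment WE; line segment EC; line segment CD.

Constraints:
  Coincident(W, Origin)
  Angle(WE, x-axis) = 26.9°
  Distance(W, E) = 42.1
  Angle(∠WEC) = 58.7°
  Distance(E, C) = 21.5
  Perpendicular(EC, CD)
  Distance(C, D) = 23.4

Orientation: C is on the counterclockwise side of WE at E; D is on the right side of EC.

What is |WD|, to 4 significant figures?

59.37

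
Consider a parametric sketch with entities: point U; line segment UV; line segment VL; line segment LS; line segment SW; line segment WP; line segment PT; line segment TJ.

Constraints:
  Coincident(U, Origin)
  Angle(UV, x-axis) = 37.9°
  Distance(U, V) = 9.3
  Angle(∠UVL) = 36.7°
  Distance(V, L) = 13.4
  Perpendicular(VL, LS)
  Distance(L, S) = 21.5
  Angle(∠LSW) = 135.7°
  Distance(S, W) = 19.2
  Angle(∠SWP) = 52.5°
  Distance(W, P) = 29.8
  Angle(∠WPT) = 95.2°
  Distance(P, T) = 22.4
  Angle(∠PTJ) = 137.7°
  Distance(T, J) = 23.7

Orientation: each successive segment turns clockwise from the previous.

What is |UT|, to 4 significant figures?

11.25

U is at the origin; UV runs at 37.9° with length 9.3, so V = (7.338, 5.713). ∠UVL = 36.7° gives VL at -105.4° from the x-axis; with |VL| = 13.4, L = (3.780, -7.206). VL ⟂ LS, so LS runs at 164.6°; with |LS| = 21.5, S = (-16.95, -1.497). ∠LSW = 135.7° gives SW at 120.3° from the x-axis; with |SW| = 19.2, W = (-26.63, 15.08). ∠SWP = 52.5° gives WP at -7.200° from the x-axis; with |WP| = 29.8, P = (2.930, 11.35). ∠WPT = 95.2° gives PT at -92.00° from the x-axis; with |PT| = 22.4, T = (2.148, -11.04). Then |UT| = |T − U| = 11.25.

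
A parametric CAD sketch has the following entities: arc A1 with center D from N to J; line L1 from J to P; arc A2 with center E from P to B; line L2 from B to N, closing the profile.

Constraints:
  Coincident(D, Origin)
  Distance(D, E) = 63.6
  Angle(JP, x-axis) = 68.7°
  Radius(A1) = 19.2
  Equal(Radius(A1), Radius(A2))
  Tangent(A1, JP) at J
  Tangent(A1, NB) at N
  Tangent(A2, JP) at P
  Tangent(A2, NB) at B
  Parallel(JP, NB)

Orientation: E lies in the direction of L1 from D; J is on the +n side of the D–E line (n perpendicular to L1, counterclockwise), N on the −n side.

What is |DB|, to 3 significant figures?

66.4

The slot axis is L1's direction at 68.7°, so u = (cos 68.7°, sin 68.7°) = (0.363, 0.932) and n = (−sin 68.7°, cos 68.7°) = (-0.932, 0.363). D is at the origin and E lies 63.6 along u from D, so E = 63.6·u = (23.1, 59.3). Tangency of A1 to both parallel lines with radius 19.2 puts J and N at D ± 19.2·n: J = (-17.9, 6.97), N = (17.9, -6.97). Equal radii place P and B the same way about E: P = E + 19.2·n = (5.21, 66.2), B = E − 19.2·n = (41.0, 52.3). Then |DB| = |B − D| = 66.4.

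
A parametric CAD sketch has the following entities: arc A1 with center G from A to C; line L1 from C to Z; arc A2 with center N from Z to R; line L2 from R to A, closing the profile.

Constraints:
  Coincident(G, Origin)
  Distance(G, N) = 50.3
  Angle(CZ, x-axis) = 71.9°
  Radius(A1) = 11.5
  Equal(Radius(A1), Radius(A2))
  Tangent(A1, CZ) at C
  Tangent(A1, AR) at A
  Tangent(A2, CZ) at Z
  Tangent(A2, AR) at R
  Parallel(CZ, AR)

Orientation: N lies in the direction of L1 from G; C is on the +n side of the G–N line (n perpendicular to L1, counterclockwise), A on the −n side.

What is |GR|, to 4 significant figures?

51.60

The slot axis is L1's direction at 71.9°, so u = (cos 71.9°, sin 71.9°) = (0.3107, 0.9505) and n = (−sin 71.9°, cos 71.9°) = (-0.9505, 0.3107). G is at the origin and N lies 50.3 along u from G, so N = 50.3·u = (15.63, 47.81). Tangency of A1 to both parallel lines with radius 11.5 puts C and A at G ± 11.5·n: C = (-10.93, 3.573), A = (10.93, -3.573). Equal radii place Z and R the same way about N: Z = N + 11.5·n = (4.696, 51.38), R = N − 11.5·n = (26.56, 44.24). Then |GR| = |R − G| = 51.60.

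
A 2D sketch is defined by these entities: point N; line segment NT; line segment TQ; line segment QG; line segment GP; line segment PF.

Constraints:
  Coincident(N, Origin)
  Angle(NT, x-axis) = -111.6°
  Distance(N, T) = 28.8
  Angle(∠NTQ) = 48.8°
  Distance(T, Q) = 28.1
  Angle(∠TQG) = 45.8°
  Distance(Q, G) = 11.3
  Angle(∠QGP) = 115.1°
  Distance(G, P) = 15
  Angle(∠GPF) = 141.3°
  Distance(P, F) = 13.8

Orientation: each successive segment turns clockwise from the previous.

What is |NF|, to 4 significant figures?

36.34

N is at the origin; NT runs at -111.6° with length 28.8, so T = (-10.60, -26.78). ∠NTQ = 48.8° gives TQ at 117.2° from the x-axis; with |TQ| = 28.1, Q = (-23.45, -1.785). ∠TQG = 45.8° gives QG at -17.00° from the x-axis; with |QG| = 11.3, G = (-12.64, -5.089). ∠QGP = 115.1° gives GP at -81.90° from the x-axis; with |GP| = 15.0, P = (-10.53, -19.94). ∠GPF = 141.3° gives PF at -120.6° from the x-axis; with |PF| = 13.8, F = (-17.55, -31.82). Then |NF| = |F − N| = 36.34.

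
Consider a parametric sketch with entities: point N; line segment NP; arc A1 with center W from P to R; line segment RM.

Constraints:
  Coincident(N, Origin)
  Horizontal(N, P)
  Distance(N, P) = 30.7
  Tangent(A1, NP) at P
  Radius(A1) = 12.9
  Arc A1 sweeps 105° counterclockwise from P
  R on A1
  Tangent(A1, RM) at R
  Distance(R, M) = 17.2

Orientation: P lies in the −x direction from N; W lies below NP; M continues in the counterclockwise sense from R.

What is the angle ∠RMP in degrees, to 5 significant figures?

28.700°

N is at the origin; NP is horizontal with |NP| = 30.7 and P on the −x side, so P = (-30.700, 0.0000). A1 meets NP tangentially, so WP is at right angles to NP, so W = P + (0, -12.9) = (-30.700, -12.900). On A1, P sits at bearing 90° from W; a 105° counterclockwise sweep puts R at bearing 195°, so R = W + 12.9·(cos 195°, sin 195°) = (-43.160, -16.239). Tangency of A1 to RM means the radius WR is perpendicular to RM, so RM runs along (−sin 195°, cos 195°); with |RM| = 17.2, M = (-38.709, -32.853). Then cos ∠RMP = MR·MP / (|MR||MP|), giving 28.700°.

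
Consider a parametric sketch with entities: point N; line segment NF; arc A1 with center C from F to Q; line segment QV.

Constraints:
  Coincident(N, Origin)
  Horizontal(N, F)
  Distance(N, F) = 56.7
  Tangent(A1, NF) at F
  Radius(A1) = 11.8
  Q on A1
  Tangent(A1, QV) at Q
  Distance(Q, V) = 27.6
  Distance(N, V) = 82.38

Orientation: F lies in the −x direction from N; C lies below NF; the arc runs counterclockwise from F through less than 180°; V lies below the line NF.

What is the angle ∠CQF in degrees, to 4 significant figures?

50.91°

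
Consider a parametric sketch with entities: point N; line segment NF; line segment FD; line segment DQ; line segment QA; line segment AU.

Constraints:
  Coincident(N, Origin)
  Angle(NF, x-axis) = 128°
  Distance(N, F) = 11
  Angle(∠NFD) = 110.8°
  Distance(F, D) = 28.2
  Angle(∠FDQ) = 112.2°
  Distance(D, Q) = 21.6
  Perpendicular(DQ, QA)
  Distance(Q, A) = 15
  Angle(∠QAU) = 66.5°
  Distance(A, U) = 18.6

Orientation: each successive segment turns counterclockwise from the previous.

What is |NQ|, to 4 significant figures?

41.42

∠NFD = 110.8° gives FD at -162.8° from the x-axis; with |FD| = 28.2, D = (-33.71, 0.3292). ∠FDQ = 112.2° gives DQ at -95.00° from the x-axis; with |DQ| = 21.6, Q = (-35.59, -21.19). Then |NQ| = |Q − N| = 41.42.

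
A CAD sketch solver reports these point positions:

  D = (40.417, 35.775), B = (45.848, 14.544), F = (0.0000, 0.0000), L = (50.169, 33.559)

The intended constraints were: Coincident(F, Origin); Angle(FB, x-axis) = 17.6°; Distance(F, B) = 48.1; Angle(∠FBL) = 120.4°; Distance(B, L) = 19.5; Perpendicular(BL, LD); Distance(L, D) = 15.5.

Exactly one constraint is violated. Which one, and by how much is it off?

Distance(L, D) = 15.5 — off by 5.50.

F = (0.00, 0.00) ✓; FB at 17.60° ✓; |FB| = 48.10 ✓; ∠FBL = 120.4° ✓; |BL| = 19.50 ✓; ∠(BL, LD) = 90.00° ✓; |LD| = 10.00 ✗.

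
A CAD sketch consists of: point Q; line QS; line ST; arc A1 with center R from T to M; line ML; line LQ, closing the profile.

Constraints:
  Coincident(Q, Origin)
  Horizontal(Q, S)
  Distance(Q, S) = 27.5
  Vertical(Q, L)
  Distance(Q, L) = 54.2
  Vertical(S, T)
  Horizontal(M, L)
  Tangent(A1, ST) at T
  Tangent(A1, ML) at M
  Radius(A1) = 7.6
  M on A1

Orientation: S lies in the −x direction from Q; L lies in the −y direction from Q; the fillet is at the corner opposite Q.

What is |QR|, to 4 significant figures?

50.67

Q and L share the same x with |QL| = 54.2 and L on the −y side, so L = (0.000, -54.20). The virtual corner opposite Q is at (-27.50, -54.20). A1 meets ST tangentially, so RT is at right angles to ST and tangency of A1 to ML means the radius RM is perpendicular to ML, with radius 7.6, so the center R sits 7.6 in from both sides at R = (-19.90, -46.60). Then |QR| = |R − Q| = 50.67.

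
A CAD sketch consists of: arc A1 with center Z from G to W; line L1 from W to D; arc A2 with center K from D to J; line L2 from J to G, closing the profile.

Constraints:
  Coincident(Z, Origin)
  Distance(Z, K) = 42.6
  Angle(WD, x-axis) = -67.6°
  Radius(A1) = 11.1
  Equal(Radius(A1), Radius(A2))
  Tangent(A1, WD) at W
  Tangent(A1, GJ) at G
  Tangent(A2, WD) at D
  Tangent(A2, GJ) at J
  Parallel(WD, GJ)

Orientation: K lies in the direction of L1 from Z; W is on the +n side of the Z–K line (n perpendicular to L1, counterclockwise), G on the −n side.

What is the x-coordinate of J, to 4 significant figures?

5.971

The slot axis is L1's direction at -67.6°, so u = (cos -67.6°, sin -67.6°) = (0.3811, -0.9245) and n = (−sin -67.6°, cos -67.6°) = (0.9245, 0.3811). Z is at the origin and K lies 42.6 along u from Z, so K = 42.6·u = (16.23, -39.39). Tangency of A1 to both parallel lines with radius 11.1 puts W and G at Z ± 11.1·n: W = (10.26, 4.230), G = (-10.26, -4.230). Equal radii place D and J the same way about K: D = K + 11.1·n = (26.50, -35.16), J = K − 11.1·n = (5.971, -43.62). So J.x = 5.971.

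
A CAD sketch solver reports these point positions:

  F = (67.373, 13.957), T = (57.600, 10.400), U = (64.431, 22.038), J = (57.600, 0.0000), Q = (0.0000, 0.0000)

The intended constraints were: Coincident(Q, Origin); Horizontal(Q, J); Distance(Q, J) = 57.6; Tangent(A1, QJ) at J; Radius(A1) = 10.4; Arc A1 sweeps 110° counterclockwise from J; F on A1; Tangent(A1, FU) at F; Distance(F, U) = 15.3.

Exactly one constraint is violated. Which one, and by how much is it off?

Distance(F, U) = 15.3 — off by 6.70.

Q = (0.00, 0.00) ✓; Q.y = 0.00, J.y = 0.00 ✓; |QJ| = 57.60 ✓; ∠(TJ, JQ) = 90.00° ✓; |TJ| = 10.40 ✓; bearing(T→F) − bearing(T→J) = 110.0° ✓; |TF| = 10.40 ✓; ∠(TF, FU) = 89.99° ✓; |FU| = 8.600 ✗.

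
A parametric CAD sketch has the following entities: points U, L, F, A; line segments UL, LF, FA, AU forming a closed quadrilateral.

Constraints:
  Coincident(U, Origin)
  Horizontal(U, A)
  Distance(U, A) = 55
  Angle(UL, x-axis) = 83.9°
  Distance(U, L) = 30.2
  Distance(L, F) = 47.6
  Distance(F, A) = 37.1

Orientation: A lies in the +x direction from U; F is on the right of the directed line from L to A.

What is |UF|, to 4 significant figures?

25.15

U is at the origin; UA is horizontal with |UA| = 55.0 and A in +x, so A = (55.0, 0). UL runs at 83.9° with |UL| = 30.2, so L = (3.209, 30.03). F is determined by |LF| = 47.6 and |FA| = 37.1 together: it lies at the intersection of circle(L, 47.6) and circle(A, 37.1). With |LA| = 59.87, the foot of the radical line on LA is 37.36 from L and the perpendicular offset is √(47.6² − 37.36²) = 29.49. Taking the right-of-LA solution: F = (20.74, -14.23).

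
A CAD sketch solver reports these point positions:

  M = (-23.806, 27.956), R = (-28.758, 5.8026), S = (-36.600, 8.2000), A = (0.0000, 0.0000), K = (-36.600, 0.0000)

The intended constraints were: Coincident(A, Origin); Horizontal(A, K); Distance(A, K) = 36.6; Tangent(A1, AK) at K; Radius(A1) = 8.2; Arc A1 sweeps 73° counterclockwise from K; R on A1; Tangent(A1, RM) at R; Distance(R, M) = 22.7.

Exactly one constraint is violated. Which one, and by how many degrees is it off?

Tangent(A1, RM) at R — off by 4.40°.

A = (0.00, 0.00) ✓; A.y = 0.00, K.y = 0.00 ✓; |AK| = 36.60 ✓; ∠(SK, KA) = 90.00° ✓; |SK| = 8.200 ✓; bearing(S→R) − bearing(S→K) = 73.00° ✓; |SR| = 8.200 ✓; ∠(SR, RM) = 85.60° ✗; |RM| = 22.70 ✓.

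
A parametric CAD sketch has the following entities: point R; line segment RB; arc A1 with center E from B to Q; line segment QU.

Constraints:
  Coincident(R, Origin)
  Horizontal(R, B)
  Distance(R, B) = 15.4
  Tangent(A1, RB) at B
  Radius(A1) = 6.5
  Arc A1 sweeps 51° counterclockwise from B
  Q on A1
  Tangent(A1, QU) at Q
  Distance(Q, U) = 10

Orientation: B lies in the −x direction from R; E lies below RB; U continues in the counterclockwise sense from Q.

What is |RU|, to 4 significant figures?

28.62

R is at the origin; R and B share the same y with |RB| = 15.4 and B on the −x side, so B = (-15.40, 0.000). Tangency of A1 to RB means the radius EB is perpendicular to RB, so E = B + (0, -6.5) = (-15.40, -6.500). On A1, B sits at bearing 90° from E; a 51° counterclockwise sweep puts Q at bearing 141°, so Q = E + 6.5·(cos 141°, sin 141°) = (-20.45, -2.409). The tangent condition forces EQ to be normal to QU, so QU runs along (−sin 141°, cos 141°); with |QU| = 10.0, U = (-26.74, -10.18). Then |RU| = |U − R| = 28.62.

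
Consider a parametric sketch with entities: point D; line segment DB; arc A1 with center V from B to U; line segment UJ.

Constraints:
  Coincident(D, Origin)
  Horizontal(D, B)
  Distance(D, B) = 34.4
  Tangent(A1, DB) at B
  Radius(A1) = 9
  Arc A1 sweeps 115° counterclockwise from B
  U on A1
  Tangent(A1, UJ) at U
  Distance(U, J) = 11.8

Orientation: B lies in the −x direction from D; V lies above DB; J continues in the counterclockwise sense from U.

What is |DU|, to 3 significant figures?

29.2

D is at the origin; DB is horizontal with |DB| = 34.4 and B on the −x side, so B = (-34.4, 0.00). A1 meets DB tangentially, so VB is at right angles to DB, so V = B + (0, 9) = (-34.4, 9.00). On A1, B sits at bearing -90° from V; a 115° counterclockwise sweep puts U at bearing 25°, so U = V + 9.0·(cos 25°, sin 25°) = (-26.2, 12.8). Then |DU| = |U − D| = 29.2.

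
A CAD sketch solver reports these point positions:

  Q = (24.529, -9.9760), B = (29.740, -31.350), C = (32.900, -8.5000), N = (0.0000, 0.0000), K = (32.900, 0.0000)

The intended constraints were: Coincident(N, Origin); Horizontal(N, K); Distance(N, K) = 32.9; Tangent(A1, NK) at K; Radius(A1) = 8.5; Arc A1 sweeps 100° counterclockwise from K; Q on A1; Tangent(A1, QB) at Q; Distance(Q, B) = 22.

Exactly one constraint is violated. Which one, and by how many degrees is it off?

Tangent(A1, QB) at Q — off by 3.70°.

N = (0.00, 0.00) ✓; N.y = 0.00, K.y = 0.00 ✓; |NK| = 32.90 ✓; ∠(CK, KN) = 90.00° ✓; |CK| = 8.500 ✓; bearing(C→Q) − bearing(C→K) = 100.0° ✓; |CQ| = 8.500 ✓; ∠(CQ, QB) = 86.30° ✗; |QB| = 22.00 ✓.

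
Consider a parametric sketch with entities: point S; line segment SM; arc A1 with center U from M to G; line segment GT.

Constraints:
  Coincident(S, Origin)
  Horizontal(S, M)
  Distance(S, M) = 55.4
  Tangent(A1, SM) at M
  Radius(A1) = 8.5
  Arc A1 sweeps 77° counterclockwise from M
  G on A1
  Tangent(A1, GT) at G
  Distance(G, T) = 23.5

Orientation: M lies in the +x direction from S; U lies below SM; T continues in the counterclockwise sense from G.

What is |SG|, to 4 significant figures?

47.58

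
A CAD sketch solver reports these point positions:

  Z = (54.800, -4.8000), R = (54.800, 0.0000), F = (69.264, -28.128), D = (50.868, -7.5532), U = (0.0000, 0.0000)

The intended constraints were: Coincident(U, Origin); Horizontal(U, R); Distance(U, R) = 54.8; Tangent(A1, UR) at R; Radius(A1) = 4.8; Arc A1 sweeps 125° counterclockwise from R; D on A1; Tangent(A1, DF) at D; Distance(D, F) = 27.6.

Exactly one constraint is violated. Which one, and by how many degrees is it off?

Tangent(A1, DF) at D — off by 6.80°.

U = (0.00, 0.00) ✓; U.y = 0.00, R.y = 0.00 ✓; |UR| = 54.80 ✓; ∠(ZR, RU) = 90.00° ✓; |ZR| = 4.800 ✓; bearing(Z→D) − bearing(Z→R) = 125.0° ✓; |ZD| = 4.800 ✓; ∠(ZD, DF) = 83.20° ✗; |DF| = 27.60 ✓.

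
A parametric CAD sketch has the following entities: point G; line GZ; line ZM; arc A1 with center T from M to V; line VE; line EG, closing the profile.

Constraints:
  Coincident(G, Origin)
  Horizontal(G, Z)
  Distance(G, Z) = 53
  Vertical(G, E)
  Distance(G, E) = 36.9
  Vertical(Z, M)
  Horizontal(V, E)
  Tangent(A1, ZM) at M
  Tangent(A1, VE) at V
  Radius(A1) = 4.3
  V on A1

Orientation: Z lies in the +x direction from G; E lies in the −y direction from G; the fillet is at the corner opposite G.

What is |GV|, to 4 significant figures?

61.10

G is at the origin; GZ is horizontal with |GZ| = 53.0 and Z on the +x side, so Z = (53.00, 0.000). GE is vertical with |GE| = 36.9 and E on the −y side, so E = (0.000, -36.90). The virtual corner opposite G is at (53.00, -36.90). A1 meets ZM tangentially, so TM is at right angles to ZM and tangency of A1 to VE means the radius TV is perpendicular to VE, with radius 4.3, so the center T sits 4.3 in from both sides at T = (48.70, -32.60). That places the tangent points at M = (53.00, -32.60) on ZM and V = (48.70, -36.90) on VE. Then |GV| = |V − G| = 61.10.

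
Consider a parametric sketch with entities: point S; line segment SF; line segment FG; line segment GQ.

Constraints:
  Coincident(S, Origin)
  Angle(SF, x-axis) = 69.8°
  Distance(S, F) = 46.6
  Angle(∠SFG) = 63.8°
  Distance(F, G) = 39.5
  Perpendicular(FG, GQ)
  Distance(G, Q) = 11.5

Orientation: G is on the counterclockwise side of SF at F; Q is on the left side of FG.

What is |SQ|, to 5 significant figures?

35.735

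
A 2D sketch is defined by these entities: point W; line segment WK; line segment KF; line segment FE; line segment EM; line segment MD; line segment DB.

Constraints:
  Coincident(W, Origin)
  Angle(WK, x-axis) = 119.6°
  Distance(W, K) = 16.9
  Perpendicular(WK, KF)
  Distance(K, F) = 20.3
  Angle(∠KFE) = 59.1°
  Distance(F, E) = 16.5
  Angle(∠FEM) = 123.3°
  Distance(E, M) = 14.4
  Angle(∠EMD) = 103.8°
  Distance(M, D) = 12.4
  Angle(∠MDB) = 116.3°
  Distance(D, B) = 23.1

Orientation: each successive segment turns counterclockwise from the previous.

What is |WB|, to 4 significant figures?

31.63

W is at the origin; WK runs at 119.6° with length 16.9, so K = (-8.348, 14.69). WK ⟂ KF, so KF runs at -150.4°; with |KF| = 20.3, F = (-26.00, 4.667). ∠KFE = 59.1° gives FE at -29.50° from the x-axis; with |FE| = 16.5, E = (-11.64, -3.458). ∠FEM = 123.3° gives EM at 27.20° from the x-axis; with |EM| = 14.4, M = (1.170, 3.125). ∠EMD = 103.8° gives MD at 103.4° from the x-axis; with |MD| = 12.4, D = (-1.704, 15.19). ∠MDB = 116.3° gives DB at 167.1° from the x-axis; with |DB| = 23.1, B = (-24.22, 20.34). Then |WB| = |B − W| = 31.63.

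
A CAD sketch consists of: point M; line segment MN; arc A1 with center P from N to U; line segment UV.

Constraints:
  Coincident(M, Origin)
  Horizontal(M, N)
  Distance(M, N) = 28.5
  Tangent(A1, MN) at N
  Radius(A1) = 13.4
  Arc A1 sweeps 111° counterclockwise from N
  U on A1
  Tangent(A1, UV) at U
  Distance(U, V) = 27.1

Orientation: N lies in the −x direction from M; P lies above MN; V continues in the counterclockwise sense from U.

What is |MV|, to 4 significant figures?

50.53

On A1, N sits at bearing -90° from P; a 111° counterclockwise sweep puts U at bearing 21°, so U = P + 13.4·(cos 21°, sin 21°) = (-15.99, 18.20). Since A1 is tangent to UV there, PU ⟂ UV, so UV runs along (−sin 21°, cos 21°); with |UV| = 27.1, V = (-25.70, 43.50). Then |MV| = |V − M| = 50.53.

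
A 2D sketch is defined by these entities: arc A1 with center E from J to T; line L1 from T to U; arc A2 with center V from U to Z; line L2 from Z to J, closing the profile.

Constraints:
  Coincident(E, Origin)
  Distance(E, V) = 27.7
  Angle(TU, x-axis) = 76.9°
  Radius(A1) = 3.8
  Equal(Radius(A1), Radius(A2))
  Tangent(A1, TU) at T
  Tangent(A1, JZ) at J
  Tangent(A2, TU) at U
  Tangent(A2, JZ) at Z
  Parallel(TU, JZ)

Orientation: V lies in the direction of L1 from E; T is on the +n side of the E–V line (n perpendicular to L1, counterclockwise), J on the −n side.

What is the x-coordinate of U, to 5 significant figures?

2.5771

The slot axis is L1's direction at 76.9°, so u = (cos 76.9°, sin 76.9°) = (0.22665, 0.97398) and n = (−sin 76.9°, cos 76.9°) = (-0.97398, 0.22665). E is at the origin and V lies 27.7 along u from E, so V = 27.7·u = (6.2782, 26.979). Tangency of A1 to both parallel lines with radius 3.8 puts T and J at E ± 3.8·n: T = (-3.7011, 0.86127), J = (3.7011, -0.86127). Equal radii place U and Z the same way about V: U = V + 3.8·n = (2.5771, 27.840), Z = V − 3.8·n = (9.9793, 26.118). So U.x = 2.5771.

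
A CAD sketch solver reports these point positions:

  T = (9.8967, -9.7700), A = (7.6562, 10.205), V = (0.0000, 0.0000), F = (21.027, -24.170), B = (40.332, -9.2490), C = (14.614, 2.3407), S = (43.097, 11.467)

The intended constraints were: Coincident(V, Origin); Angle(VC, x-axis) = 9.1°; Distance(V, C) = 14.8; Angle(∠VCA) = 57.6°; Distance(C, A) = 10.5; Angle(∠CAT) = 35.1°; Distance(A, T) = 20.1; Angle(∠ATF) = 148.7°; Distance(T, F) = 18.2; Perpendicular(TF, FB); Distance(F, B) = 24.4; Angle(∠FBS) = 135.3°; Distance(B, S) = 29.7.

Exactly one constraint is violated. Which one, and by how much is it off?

Distance(B, S) = 29.7 — off by 8.80.

V = (0.00, 0.00) ✓; VC at 9.100° ✓; |VC| = 14.80 ✓; ∠VCA = 57.60° ✓; |CA| = 10.50 ✓; ∠CAT = 35.10° ✓; |AT| = 20.10 ✓; ∠ATF = 148.7° ✓; |TF| = 18.20 ✓; ∠(TF, FB) = 90.00° ✓; |FB| = 24.40 ✓; ∠FBS = 135.3° ✓; |BS| = 20.90 ✗.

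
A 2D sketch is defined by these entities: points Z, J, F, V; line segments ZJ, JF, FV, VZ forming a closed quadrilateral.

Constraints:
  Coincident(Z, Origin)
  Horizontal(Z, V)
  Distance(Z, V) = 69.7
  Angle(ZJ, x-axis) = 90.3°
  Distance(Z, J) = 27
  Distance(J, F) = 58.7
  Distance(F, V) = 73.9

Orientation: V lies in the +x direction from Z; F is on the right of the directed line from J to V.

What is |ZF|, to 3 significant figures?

31.8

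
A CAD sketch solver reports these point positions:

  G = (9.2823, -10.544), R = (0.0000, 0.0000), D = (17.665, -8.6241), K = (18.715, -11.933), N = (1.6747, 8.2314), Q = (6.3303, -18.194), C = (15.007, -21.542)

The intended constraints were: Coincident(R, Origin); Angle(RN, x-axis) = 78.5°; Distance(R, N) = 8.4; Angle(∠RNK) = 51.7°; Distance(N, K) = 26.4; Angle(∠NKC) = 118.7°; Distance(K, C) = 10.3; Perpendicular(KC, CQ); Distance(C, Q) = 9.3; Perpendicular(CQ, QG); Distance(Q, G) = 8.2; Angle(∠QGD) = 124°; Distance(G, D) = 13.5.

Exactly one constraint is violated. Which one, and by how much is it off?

Distance(G, D) = 13.5 — off by 4.90.

R = (0.00, 0.00) ✓; RN at 78.50° ✓; |RN| = 8.400 ✓; ∠RNK = 51.70° ✓; |NK| = 26.40 ✓; ∠NKC = 118.7° ✓; |KC| = 10.30 ✓; ∠(KC, CQ) = 90.00° ✓; |CQ| = 9.300 ✓; ∠(CQ, QG) = 90.00° ✓; |QG| = 8.200 ✓; ∠QGD = 124.0° ✓; |GD| = 8.600 ✗.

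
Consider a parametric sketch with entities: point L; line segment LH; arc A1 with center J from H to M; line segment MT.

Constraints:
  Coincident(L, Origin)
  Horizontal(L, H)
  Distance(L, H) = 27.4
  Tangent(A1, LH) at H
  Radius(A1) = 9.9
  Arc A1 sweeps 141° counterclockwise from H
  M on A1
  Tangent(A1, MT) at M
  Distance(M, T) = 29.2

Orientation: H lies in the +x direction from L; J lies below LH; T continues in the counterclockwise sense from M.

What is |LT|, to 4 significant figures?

56.73

On A1, H sits at bearing 90° from J; a 141° counterclockwise sweep puts M at bearing 231°, so M = J + 9.9·(cos 231°, sin 231°) = (21.17, -17.59). Tangency of A1 to MT means the radius JM is perpendicular to MT, so MT runs along (−sin 231°, cos 231°); with |MT| = 29.2, T = (43.86, -35.97). Then |LT| = |T − L| = 56.73.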